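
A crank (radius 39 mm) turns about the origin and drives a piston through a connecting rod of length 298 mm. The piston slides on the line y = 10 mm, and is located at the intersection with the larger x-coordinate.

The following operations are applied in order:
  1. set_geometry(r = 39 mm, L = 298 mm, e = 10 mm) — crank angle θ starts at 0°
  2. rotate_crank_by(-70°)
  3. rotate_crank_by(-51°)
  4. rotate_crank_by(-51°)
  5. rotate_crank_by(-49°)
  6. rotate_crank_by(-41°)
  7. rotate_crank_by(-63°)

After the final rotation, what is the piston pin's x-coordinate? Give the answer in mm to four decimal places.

set_geometry: r = 39 mm, L = 298 mm, e = 10 mm; θ ← 0°
rotate_crank_by(-70°): θ ← 0° -70° = -70°
rotate_crank_by(-51°): θ ← -70° -51° = -121°
rotate_crank_by(-51°): θ ← -121° -51° = -172°
rotate_crank_by(-49°): θ ← -172° -49° = -221°
rotate_crank_by(-41°): θ ← -221° -41° = -262°
rotate_crank_by(-63°): θ ← -262° -63° = -325°
crank pin P = (r cos θ, r sin θ) = (31.946930, 22.369481)
h = r sin θ − e = 22.369481 − 10 = 12.369481
x = r cos θ + √(L² − h²) = 31.946930 + √(88804.0 − 153.0041) = 31.946930 + 297.743171 = 329.690101

329.6901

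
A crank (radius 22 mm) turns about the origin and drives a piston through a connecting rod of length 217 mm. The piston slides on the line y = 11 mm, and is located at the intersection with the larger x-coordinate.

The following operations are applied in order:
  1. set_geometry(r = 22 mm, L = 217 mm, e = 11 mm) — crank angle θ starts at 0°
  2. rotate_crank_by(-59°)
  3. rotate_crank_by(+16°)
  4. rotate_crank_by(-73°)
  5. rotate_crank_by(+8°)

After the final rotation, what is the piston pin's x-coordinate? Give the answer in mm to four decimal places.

set_geometry: r = 22 mm, L = 217 mm, e = 11 mm; θ ← 0°
rotate_crank_by(-59°): θ ← 0° -59° = -59°
rotate_crank_by(+16°): θ ← -59° +16° = -43°
rotate_crank_by(-73°): θ ← -43° -73° = -116°
rotate_crank_by(+8°): θ ← -116° +8° = -108°
crank pin P = (r cos θ, r sin θ) = (-6.798374, -20.923243)
h = r sin θ − e = -20.923243 − 11 = -31.923243
x = r cos θ + √(L² − h²) = -6.798374 + √(47089.0 − 1019.0935) = -6.798374 + 214.639014 = 207.840641

207.8406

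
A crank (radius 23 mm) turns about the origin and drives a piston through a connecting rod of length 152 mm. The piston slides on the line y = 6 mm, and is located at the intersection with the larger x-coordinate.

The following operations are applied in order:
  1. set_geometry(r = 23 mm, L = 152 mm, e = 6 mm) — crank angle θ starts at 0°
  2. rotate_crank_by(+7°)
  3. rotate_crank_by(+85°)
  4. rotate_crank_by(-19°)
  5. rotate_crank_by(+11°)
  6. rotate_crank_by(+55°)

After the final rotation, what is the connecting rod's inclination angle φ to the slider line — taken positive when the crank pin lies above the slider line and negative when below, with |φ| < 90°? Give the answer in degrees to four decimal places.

3.4282

set_geometry: r = 23 mm, L = 152 mm, e = 6 mm; θ ← 0°
rotate_crank_by(+7°): θ ← 0° +7° = 7°
rotate_crank_by(+85°): θ ← 7° +85° = 92°
rotate_crank_by(-19°): θ ← 92° -19° = 73°
rotate_crank_by(+11°): θ ← 73° +11° = 84°
rotate_crank_by(+55°): θ ← 84° +55° = 139°
crank pin P = (r cos θ, r sin θ) = (-17.358320, 15.089358)
h = r sin θ − e = 15.089358 − 6 = 9.089358
sin φ = h / L = 9.089358 / 152 = 0.05979841
φ = arcsin(0.05979841) = 3.428241°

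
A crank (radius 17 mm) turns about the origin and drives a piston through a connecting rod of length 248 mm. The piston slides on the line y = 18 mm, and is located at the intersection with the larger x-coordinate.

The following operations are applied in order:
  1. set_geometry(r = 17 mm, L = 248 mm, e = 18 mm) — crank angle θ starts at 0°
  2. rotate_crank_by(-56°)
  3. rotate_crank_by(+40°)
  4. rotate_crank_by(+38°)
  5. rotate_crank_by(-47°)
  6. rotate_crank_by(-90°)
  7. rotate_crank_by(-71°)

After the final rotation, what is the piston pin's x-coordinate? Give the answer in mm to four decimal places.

230.5619

set_geometry: r = 17 mm, L = 248 mm, e = 18 mm; θ ← 0°
rotate_crank_by(-56°): θ ← 0° -56° = -56°
rotate_crank_by(+40°): θ ← -56° +40° = -16°
rotate_crank_by(+38°): θ ← -16° +38° = 22°
rotate_crank_by(-47°): θ ← 22° -47° = -25°
rotate_crank_by(-90°): θ ← -25° -90° = -115°
rotate_crank_by(-71°): θ ← -115° -71° = -186°
crank pin P = (r cos θ, r sin θ) = (-16.906872, 1.776984)
h = r sin θ − e = 1.776984 − 18 = -16.223016
x = r cos θ + √(L² − h²) = -16.906872 + √(61504.0 − 263.1863) = -16.906872 + 247.468814 = 230.561941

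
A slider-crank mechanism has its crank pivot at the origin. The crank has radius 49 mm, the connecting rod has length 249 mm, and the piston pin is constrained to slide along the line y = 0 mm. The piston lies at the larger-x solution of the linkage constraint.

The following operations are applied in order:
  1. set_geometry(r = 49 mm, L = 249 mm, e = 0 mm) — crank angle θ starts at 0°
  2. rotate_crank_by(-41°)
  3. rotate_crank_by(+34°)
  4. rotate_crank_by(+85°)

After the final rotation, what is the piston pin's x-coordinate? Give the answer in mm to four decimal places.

set_geometry: r = 49 mm, L = 249 mm, e = 0 mm; θ ← 0°
rotate_crank_by(-41°): θ ← 0° -41° = -41°
rotate_crank_by(+34°): θ ← -41° +34° = -7°
rotate_crank_by(+85°): θ ← -7° +85° = 78°
crank pin P = (r cos θ, r sin θ) = (10.187673, 47.929232)
h = r sin θ − e = 47.929232 − 0 = 47.929232
x = r cos θ + √(L² − h²) = 10.187673 + √(62001.0 − 2297.2113) = 10.187673 + 244.343587 = 254.531260

254.5313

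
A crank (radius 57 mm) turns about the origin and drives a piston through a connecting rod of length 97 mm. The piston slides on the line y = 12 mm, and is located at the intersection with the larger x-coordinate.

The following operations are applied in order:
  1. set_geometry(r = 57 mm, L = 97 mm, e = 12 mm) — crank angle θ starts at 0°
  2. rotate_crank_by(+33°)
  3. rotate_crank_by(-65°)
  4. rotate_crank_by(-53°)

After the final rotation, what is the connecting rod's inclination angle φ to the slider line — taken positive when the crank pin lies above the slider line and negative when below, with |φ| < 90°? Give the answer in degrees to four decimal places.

set_geometry: r = 57 mm, L = 97 mm, e = 12 mm; θ ← 0°
rotate_crank_by(+33°): θ ← 0° +33° = 33°
rotate_crank_by(-65°): θ ← 33° -65° = -32°
rotate_crank_by(-53°): θ ← -32° -53° = -85°
crank pin P = (r cos θ, r sin θ) = (4.967877, -56.783098)
h = r sin θ − e = -56.783098 − 12 = -68.783098
sin φ = h / L = -68.783098 / 97 = -0.70910410
φ = arcsin(-0.70910410) = -45.162069°

-45.1621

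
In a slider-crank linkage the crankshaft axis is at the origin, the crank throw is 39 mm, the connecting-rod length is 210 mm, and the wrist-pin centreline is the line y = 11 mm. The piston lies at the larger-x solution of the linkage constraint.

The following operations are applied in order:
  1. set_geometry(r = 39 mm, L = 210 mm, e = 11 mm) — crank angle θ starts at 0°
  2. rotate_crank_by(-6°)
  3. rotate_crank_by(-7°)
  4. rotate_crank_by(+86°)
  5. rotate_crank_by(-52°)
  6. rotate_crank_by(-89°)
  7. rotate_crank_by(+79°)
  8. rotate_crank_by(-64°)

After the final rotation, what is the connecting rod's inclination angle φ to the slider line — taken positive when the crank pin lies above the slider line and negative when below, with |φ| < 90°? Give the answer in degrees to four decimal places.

set_geometry: r = 39 mm, L = 210 mm, e = 11 mm; θ ← 0°
rotate_crank_by(-6°): θ ← 0° -6° = -6°
rotate_crank_by(-7°): θ ← -6° -7° = -13°
rotate_crank_by(+86°): θ ← -13° +86° = 73°
rotate_crank_by(-52°): θ ← 73° -52° = 21°
rotate_crank_by(-89°): θ ← 21° -89° = -68°
rotate_crank_by(+79°): θ ← -68° +79° = 11°
rotate_crank_by(-64°): θ ← 11° -64° = -53°
crank pin P = (r cos θ, r sin θ) = (23.470786, -31.146785)
h = r sin θ − e = -31.146785 − 11 = -42.146785
sin φ = h / L = -42.146785 / 210 = -0.20069898
φ = arcsin(-0.20069898) = -11.577836°

-11.5778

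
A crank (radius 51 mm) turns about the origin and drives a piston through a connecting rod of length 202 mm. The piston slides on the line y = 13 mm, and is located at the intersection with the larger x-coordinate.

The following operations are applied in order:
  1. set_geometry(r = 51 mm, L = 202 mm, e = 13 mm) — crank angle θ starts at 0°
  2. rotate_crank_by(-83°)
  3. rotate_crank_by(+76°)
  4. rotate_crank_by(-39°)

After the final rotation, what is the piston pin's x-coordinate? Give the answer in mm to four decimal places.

set_geometry: r = 51 mm, L = 202 mm, e = 13 mm; θ ← 0°
rotate_crank_by(-83°): θ ← 0° -83° = -83°
rotate_crank_by(+76°): θ ← -83° +76° = -7°
rotate_crank_by(-39°): θ ← -7° -39° = -46°
crank pin P = (r cos θ, r sin θ) = (35.427577, -36.686330)
h = r sin θ − e = -36.686330 − 13 = -49.686330
x = r cos θ + √(L² − h²) = 35.427577 + √(40804.0 − 2468.7314) = 35.427577 + 195.793944 = 231.221521

231.2215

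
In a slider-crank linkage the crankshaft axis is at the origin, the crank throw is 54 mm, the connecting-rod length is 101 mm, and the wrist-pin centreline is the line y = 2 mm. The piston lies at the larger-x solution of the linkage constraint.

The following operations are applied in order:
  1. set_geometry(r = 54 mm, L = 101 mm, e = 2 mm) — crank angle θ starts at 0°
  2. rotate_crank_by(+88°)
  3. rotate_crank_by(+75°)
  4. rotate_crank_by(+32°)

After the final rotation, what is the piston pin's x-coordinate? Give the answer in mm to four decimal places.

set_geometry: r = 54 mm, L = 101 mm, e = 2 mm; θ ← 0°
rotate_crank_by(+88°): θ ← 0° +88° = 88°
rotate_crank_by(+75°): θ ← 88° +75° = 163°
rotate_crank_by(+32°): θ ← 163° +32° = 195°
crank pin P = (r cos θ, r sin θ) = (-52.159995, -13.976228)
h = r sin θ − e = -13.976228 − 2 = -15.976228
x = r cos θ + √(L² − h²) = -52.159995 + √(10201.0 − 255.2399) = -52.159995 + 99.728432 = 47.568437

47.5684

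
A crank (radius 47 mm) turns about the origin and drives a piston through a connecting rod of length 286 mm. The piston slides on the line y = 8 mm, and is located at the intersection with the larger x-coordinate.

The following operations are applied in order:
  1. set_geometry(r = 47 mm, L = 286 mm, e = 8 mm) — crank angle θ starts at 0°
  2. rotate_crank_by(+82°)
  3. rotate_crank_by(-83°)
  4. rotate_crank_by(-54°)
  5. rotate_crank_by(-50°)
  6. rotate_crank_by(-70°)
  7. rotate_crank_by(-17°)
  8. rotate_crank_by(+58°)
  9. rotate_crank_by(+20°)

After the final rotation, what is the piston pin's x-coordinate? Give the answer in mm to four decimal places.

set_geometry: r = 47 mm, L = 286 mm, e = 8 mm; θ ← 0°
rotate_crank_by(+82°): θ ← 0° +82° = 82°
rotate_crank_by(-83°): θ ← 82° -83° = -1°
rotate_crank_by(-54°): θ ← -1° -54° = -55°
rotate_crank_by(-50°): θ ← -55° -50° = -105°
rotate_crank_by(-70°): θ ← -105° -70° = -175°
rotate_crank_by(-17°): θ ← -175° -17° = -192°
rotate_crank_by(+58°): θ ← -192° +58° = -134°
rotate_crank_by(+20°): θ ← -134° +20° = -114°
crank pin P = (r cos θ, r sin θ) = (-19.116622, -42.936637)
h = r sin θ − e = -42.936637 − 8 = -50.936637
x = r cos θ + √(L² − h²) = -19.116622 + √(81796.0 − 2594.5409) = -19.116622 + 281.427538 = 262.310916

262.3109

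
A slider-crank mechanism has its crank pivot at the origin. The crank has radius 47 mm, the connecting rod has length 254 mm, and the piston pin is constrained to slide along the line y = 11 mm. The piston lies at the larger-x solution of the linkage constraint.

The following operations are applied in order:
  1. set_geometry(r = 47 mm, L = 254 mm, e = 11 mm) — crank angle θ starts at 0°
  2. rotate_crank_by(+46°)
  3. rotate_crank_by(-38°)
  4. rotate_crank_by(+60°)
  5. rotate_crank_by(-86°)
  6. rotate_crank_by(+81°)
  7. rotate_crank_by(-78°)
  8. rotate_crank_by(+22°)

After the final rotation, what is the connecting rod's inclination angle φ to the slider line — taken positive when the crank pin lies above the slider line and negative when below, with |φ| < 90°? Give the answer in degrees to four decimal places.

set_geometry: r = 47 mm, L = 254 mm, e = 11 mm; θ ← 0°
rotate_crank_by(+46°): θ ← 0° +46° = 46°
rotate_crank_by(-38°): θ ← 46° -38° = 8°
rotate_crank_by(+60°): θ ← 8° +60° = 68°
rotate_crank_by(-86°): θ ← 68° -86° = -18°
rotate_crank_by(+81°): θ ← -18° +81° = 63°
rotate_crank_by(-78°): θ ← 63° -78° = -15°
rotate_crank_by(+22°): θ ← -15° +22° = 7°
crank pin P = (r cos θ, r sin θ) = (46.649669, 5.727859)
h = r sin θ − e = 5.727859 − 11 = -5.272141
sin φ = h / L = -5.272141 / 254 = -0.02075646
φ = arcsin(-0.02075646) = -1.189343°

-1.1893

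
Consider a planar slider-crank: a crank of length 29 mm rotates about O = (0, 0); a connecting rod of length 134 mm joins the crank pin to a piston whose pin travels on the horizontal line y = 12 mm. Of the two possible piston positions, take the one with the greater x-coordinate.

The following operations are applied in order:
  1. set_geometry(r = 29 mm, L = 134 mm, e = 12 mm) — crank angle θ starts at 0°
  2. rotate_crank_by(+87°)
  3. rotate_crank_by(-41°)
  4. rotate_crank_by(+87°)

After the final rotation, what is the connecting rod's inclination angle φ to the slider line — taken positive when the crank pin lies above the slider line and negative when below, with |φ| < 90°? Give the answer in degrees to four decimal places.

set_geometry: r = 29 mm, L = 134 mm, e = 12 mm; θ ← 0°
rotate_crank_by(+87°): θ ← 0° +87° = 87°
rotate_crank_by(-41°): θ ← 87° -41° = 46°
rotate_crank_by(+87°): θ ← 46° +87° = 133°
crank pin P = (r cos θ, r sin θ) = (-19.777952, 21.209257)
h = r sin θ − e = 21.209257 − 12 = 9.209257
sin φ = h / L = 9.209257 / 134 = 0.06872580
φ = arcsin(0.06872580) = 3.940805°

3.9408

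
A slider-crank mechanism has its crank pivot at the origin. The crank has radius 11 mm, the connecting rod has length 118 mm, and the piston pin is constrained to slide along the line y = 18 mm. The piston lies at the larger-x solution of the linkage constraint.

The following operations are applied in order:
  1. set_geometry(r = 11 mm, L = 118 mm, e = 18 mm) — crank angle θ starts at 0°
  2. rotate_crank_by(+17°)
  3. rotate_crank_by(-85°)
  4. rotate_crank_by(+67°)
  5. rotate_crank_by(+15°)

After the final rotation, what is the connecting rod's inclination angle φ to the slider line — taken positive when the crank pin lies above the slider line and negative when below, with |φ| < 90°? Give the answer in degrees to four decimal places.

set_geometry: r = 11 mm, L = 118 mm, e = 18 mm; θ ← 0°
rotate_crank_by(+17°): θ ← 0° +17° = 17°
rotate_crank_by(-85°): θ ← 17° -85° = -68°
rotate_crank_by(+67°): θ ← -68° +67° = -1°
rotate_crank_by(+15°): θ ← -1° +15° = 14°
crank pin P = (r cos θ, r sin θ) = (10.673253, 2.661141)
h = r sin θ − e = 2.661141 − 18 = -15.338859
sin φ = h / L = -15.338859 / 118 = -0.12999033
φ = arcsin(-0.12999033) = -7.469034°

-7.4690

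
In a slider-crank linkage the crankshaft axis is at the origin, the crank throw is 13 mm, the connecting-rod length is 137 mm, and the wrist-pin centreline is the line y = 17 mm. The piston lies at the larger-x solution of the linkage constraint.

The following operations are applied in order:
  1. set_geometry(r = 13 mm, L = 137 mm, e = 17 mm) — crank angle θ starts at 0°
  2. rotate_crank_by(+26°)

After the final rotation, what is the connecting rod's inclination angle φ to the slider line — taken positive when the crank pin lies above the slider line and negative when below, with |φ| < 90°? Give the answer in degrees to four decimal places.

set_geometry: r = 13 mm, L = 137 mm, e = 17 mm; θ ← 0°
rotate_crank_by(+26°): θ ← 0° +26° = 26°
crank pin P = (r cos θ, r sin θ) = (11.684323, 5.698825)
h = r sin θ − e = 5.698825 − 17 = -11.301175
sin φ = h / L = -11.301175 / 137 = -0.08249033
φ = arcsin(-0.08249033) = -4.731724°

-4.7317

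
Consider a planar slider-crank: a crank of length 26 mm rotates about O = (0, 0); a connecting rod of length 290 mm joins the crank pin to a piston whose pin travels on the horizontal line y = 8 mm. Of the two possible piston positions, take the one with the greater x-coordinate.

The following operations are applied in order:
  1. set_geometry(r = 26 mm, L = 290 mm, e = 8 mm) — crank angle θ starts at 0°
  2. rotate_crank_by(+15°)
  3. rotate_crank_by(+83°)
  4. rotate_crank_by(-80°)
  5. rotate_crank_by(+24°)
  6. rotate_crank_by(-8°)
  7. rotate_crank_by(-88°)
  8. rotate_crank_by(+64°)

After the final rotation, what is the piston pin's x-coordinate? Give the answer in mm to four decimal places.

set_geometry: r = 26 mm, L = 290 mm, e = 8 mm; θ ← 0°
rotate_crank_by(+15°): θ ← 0° +15° = 15°
rotate_crank_by(+83°): θ ← 15° +83° = 98°
rotate_crank_by(-80°): θ ← 98° -80° = 18°
rotate_crank_by(+24°): θ ← 18° +24° = 42°
rotate_crank_by(-8°): θ ← 42° -8° = 34°
rotate_crank_by(-88°): θ ← 34° -88° = -54°
rotate_crank_by(+64°): θ ← -54° +64° = 10°
crank pin P = (r cos θ, r sin θ) = (25.605002, 4.514853)
h = r sin θ − e = 4.514853 − 8 = -3.485147
x = r cos θ + √(L² − h²) = 25.605002 + √(84100.0 − 12.1463) = 25.605002 + 289.979057 = 315.584059

315.5841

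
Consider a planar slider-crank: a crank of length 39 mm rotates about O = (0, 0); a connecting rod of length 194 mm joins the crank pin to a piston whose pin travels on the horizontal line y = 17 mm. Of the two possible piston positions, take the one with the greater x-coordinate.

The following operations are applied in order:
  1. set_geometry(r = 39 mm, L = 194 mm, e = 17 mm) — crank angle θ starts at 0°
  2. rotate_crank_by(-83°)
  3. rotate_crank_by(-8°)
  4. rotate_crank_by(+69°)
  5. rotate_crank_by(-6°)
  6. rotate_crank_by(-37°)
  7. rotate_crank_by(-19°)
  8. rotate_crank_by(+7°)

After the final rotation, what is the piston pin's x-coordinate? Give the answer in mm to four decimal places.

set_geometry: r = 39 mm, L = 194 mm, e = 17 mm; θ ← 0°
rotate_crank_by(-83°): θ ← 0° -83° = -83°
rotate_crank_by(-8°): θ ← -83° -8° = -91°
rotate_crank_by(+69°): θ ← -91° +69° = -22°
rotate_crank_by(-6°): θ ← -22° -6° = -28°
rotate_crank_by(-37°): θ ← -28° -37° = -65°
rotate_crank_by(-19°): θ ← -65° -19° = -84°
rotate_crank_by(+7°): θ ← -84° +7° = -77°
crank pin P = (r cos θ, r sin θ) = (8.773091, -38.000433)
h = r sin θ − e = -38.000433 − 17 = -55.000433
x = r cos θ + √(L² − h²) = 8.773091 + √(37636.0 − 3025.0476) = 8.773091 + 186.040190 = 194.813281

194.8133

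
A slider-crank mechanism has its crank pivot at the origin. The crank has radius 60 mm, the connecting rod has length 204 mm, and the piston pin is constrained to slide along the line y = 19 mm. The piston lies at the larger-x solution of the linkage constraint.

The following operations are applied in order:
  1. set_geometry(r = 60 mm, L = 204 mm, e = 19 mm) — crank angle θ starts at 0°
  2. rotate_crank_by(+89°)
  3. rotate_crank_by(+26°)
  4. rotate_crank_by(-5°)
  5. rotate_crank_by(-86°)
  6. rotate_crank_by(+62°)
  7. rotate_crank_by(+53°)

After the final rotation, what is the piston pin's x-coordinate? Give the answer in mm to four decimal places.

set_geometry: r = 60 mm, L = 204 mm, e = 19 mm; θ ← 0°
rotate_crank_by(+89°): θ ← 0° +89° = 89°
rotate_crank_by(+26°): θ ← 89° +26° = 115°
rotate_crank_by(-5°): θ ← 115° -5° = 110°
rotate_crank_by(-86°): θ ← 110° -86° = 24°
rotate_crank_by(+62°): θ ← 24° +62° = 86°
rotate_crank_by(+53°): θ ← 86° +53° = 139°
crank pin P = (r cos θ, r sin θ) = (-45.282575, 39.363542)
h = r sin θ − e = 39.363542 − 19 = 20.363542
x = r cos θ + √(L² − h²) = -45.282575 + √(41616.0 − 414.6738) = -45.282575 + 202.981098 = 157.698523

157.6985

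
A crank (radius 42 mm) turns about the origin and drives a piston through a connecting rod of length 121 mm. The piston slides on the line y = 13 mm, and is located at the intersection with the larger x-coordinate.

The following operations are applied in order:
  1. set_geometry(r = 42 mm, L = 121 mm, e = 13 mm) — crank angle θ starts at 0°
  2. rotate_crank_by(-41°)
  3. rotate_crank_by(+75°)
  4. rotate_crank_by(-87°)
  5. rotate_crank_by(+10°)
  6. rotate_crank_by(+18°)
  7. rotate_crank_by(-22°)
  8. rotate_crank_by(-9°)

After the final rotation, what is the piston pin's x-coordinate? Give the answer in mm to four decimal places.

set_geometry: r = 42 mm, L = 121 mm, e = 13 mm; θ ← 0°
rotate_crank_by(-41°): θ ← 0° -41° = -41°
rotate_crank_by(+75°): θ ← -41° +75° = 34°
rotate_crank_by(-87°): θ ← 34° -87° = -53°
rotate_crank_by(+10°): θ ← -53° +10° = -43°
rotate_crank_by(+18°): θ ← -43° +18° = -25°
rotate_crank_by(-22°): θ ← -25° -22° = -47°
rotate_crank_by(-9°): θ ← -47° -9° = -56°
crank pin P = (r cos θ, r sin θ) = (23.486102, -34.819578)
h = r sin θ − e = -34.819578 − 13 = -47.819578
x = r cos θ + √(L² − h²) = 23.486102 + √(14641.0 − 2286.7120) = 23.486102 + 111.149845 = 134.635947

134.6359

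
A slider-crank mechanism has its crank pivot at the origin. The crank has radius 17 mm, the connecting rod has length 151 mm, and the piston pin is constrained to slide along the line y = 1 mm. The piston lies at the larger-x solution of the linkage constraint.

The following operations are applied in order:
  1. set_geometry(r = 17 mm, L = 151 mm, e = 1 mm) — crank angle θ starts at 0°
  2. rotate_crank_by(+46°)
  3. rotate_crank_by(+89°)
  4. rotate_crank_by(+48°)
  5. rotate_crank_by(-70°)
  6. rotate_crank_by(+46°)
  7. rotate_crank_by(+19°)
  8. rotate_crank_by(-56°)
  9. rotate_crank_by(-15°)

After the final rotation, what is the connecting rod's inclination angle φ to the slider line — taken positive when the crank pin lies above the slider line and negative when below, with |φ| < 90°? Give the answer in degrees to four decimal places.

set_geometry: r = 17 mm, L = 151 mm, e = 1 mm; θ ← 0°
rotate_crank_by(+46°): θ ← 0° +46° = 46°
rotate_crank_by(+89°): θ ← 46° +89° = 135°
rotate_crank_by(+48°): θ ← 135° +48° = 183°
rotate_crank_by(-70°): θ ← 183° -70° = 113°
rotate_crank_by(+46°): θ ← 113° +46° = 159°
rotate_crank_by(+19°): θ ← 159° +19° = 178°
rotate_crank_by(-56°): θ ← 178° -56° = 122°
rotate_crank_by(-15°): θ ← 122° -15° = 107°
crank pin P = (r cos θ, r sin θ) = (-4.970319, 16.257181)
h = r sin θ − e = 16.257181 − 1 = 15.257181
sin φ = h / L = 15.257181 / 151 = 0.10104093
φ = arcsin(0.10104093) = 5.799115°

5.7991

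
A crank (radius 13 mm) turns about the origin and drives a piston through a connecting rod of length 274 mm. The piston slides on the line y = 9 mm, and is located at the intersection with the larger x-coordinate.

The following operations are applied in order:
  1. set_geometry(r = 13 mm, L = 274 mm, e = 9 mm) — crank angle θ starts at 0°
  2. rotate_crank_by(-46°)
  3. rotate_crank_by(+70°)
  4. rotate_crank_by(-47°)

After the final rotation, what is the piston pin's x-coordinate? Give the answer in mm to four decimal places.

285.6046

set_geometry: r = 13 mm, L = 274 mm, e = 9 mm; θ ← 0°
rotate_crank_by(-46°): θ ← 0° -46° = -46°
rotate_crank_by(+70°): θ ← -46° +70° = 24°
rotate_crank_by(-47°): θ ← 24° -47° = -23°
crank pin P = (r cos θ, r sin θ) = (11.966563, -5.079505)
h = r sin θ − e = -5.079505 − 9 = -14.079505
x = r cos θ + √(L² − h²) = 11.966563 + √(75076.0 − 198.2325) = 11.966563 + 273.638023 = 285.604586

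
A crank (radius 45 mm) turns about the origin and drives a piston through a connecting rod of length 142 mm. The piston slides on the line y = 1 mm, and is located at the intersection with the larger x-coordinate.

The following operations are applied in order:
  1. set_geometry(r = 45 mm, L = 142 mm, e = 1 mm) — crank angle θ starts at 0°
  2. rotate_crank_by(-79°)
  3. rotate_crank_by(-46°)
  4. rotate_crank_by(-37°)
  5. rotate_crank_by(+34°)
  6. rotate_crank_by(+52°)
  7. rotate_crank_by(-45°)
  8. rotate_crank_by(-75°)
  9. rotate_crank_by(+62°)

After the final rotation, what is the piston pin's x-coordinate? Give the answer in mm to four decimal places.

set_geometry: r = 45 mm, L = 142 mm, e = 1 mm; θ ← 0°
rotate_crank_by(-79°): θ ← 0° -79° = -79°
rotate_crank_by(-46°): θ ← -79° -46° = -125°
rotate_crank_by(-37°): θ ← -125° -37° = -162°
rotate_crank_by(+34°): θ ← -162° +34° = -128°
rotate_crank_by(+52°): θ ← -128° +52° = -76°
rotate_crank_by(-45°): θ ← -76° -45° = -121°
rotate_crank_by(-75°): θ ← -121° -75° = -196°
rotate_crank_by(+62°): θ ← -196° +62° = -134°
crank pin P = (r cos θ, r sin θ) = (-31.259627, -32.370291)
h = r sin θ − e = -32.370291 − 1 = -33.370291
x = r cos θ + √(L² − h²) = -31.259627 + √(20164.0 − 1113.5763) = -31.259627 + 138.023272 = 106.763646

106.7636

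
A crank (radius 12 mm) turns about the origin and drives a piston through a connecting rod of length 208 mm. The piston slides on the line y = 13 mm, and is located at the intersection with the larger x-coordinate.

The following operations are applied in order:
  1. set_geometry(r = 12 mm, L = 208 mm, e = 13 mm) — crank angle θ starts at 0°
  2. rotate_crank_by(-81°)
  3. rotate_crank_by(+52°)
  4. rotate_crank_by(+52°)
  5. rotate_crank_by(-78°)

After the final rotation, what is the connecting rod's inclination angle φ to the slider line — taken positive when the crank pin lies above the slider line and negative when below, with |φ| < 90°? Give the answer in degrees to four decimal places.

-6.3014

set_geometry: r = 12 mm, L = 208 mm, e = 13 mm; θ ← 0°
rotate_crank_by(-81°): θ ← 0° -81° = -81°
rotate_crank_by(+52°): θ ← -81° +52° = -29°
rotate_crank_by(+52°): θ ← -29° +52° = 23°
rotate_crank_by(-78°): θ ← 23° -78° = -55°
crank pin P = (r cos θ, r sin θ) = (6.882917, -9.829825)
h = r sin θ − e = -9.829825 − 13 = -22.829825
sin φ = h / L = -22.829825 / 208 = -0.10975877
φ = arcsin(-0.10975877) = -6.301410°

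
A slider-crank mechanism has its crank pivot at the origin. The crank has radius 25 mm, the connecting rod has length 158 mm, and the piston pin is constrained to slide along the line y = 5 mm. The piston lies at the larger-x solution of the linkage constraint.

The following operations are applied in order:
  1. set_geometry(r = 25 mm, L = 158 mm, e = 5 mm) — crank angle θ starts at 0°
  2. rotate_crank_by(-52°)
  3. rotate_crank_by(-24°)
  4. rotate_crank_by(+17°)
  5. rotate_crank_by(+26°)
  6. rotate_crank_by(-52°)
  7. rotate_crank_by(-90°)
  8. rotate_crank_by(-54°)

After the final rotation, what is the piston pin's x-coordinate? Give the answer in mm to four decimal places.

140.9888

set_geometry: r = 25 mm, L = 158 mm, e = 5 mm; θ ← 0°
rotate_crank_by(-52°): θ ← 0° -52° = -52°
rotate_crank_by(-24°): θ ← -52° -24° = -76°
rotate_crank_by(+17°): θ ← -76° +17° = -59°
rotate_crank_by(+26°): θ ← -59° +26° = -33°
rotate_crank_by(-52°): θ ← -33° -52° = -85°
rotate_crank_by(-90°): θ ← -85° -90° = -175°
rotate_crank_by(-54°): θ ← -175° -54° = -229°
crank pin P = (r cos θ, r sin θ) = (-16.401476, 18.867740)
h = r sin θ − e = 18.867740 − 5 = 13.867740
x = r cos θ + √(L² − h²) = -16.401476 + √(24964.0 − 192.3142) = -16.401476 + 157.390234 = 140.988758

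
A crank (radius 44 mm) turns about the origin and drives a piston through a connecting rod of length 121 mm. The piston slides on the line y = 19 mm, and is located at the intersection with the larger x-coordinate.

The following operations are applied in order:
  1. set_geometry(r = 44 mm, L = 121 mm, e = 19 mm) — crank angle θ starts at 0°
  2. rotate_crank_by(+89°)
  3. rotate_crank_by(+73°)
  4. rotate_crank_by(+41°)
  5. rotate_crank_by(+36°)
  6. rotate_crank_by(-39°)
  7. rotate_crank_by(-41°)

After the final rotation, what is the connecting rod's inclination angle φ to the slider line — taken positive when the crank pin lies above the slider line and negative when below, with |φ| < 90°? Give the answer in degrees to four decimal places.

set_geometry: r = 44 mm, L = 121 mm, e = 19 mm; θ ← 0°
rotate_crank_by(+89°): θ ← 0° +89° = 89°
rotate_crank_by(+73°): θ ← 89° +73° = 162°
rotate_crank_by(+41°): θ ← 162° +41° = 203°
rotate_crank_by(+36°): θ ← 203° +36° = 239°
rotate_crank_by(-39°): θ ← 239° -39° = 200°
rotate_crank_by(-41°): θ ← 200° -41° = 159°
crank pin P = (r cos θ, r sin θ) = (-41.077539, 15.768190)
h = r sin θ − e = 15.768190 − 19 = -3.231810
sin φ = h / L = -3.231810 / 121 = -0.02670918
φ = arcsin(-0.02670918) = -1.530505°

-1.5305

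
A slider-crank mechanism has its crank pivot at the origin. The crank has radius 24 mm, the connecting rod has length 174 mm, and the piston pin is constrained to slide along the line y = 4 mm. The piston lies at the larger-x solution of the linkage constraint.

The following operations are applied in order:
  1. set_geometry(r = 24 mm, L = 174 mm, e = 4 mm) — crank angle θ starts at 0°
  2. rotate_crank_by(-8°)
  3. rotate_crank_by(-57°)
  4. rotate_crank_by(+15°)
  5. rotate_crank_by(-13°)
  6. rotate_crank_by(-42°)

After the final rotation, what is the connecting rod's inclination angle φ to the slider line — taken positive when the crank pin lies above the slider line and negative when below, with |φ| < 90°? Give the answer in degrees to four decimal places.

-8.9875

set_geometry: r = 24 mm, L = 174 mm, e = 4 mm; θ ← 0°
rotate_crank_by(-8°): θ ← 0° -8° = -8°
rotate_crank_by(-57°): θ ← -8° -57° = -65°
rotate_crank_by(+15°): θ ← -65° +15° = -50°
rotate_crank_by(-13°): θ ← -50° -13° = -63°
rotate_crank_by(-42°): θ ← -63° -42° = -105°
crank pin P = (r cos θ, r sin θ) = (-6.211657, -23.182220)
h = r sin θ − e = -23.182220 − 4 = -27.182220
sin φ = h / L = -27.182220 / 174 = -0.15621965
φ = arcsin(-0.15621965) = -8.987539°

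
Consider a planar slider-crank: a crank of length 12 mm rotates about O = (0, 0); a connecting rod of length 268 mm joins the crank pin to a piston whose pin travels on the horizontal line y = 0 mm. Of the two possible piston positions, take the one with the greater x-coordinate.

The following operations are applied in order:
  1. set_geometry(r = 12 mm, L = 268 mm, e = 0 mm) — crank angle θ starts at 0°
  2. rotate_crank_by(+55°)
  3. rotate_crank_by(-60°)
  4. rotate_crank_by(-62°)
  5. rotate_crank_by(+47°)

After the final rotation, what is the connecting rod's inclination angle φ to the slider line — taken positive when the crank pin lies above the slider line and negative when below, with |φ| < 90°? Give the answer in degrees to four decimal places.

-0.8775

set_geometry: r = 12 mm, L = 268 mm, e = 0 mm; θ ← 0°
rotate_crank_by(+55°): θ ← 0° +55° = 55°
rotate_crank_by(-60°): θ ← 55° -60° = -5°
rotate_crank_by(-62°): θ ← -5° -62° = -67°
rotate_crank_by(+47°): θ ← -67° +47° = -20°
crank pin P = (r cos θ, r sin θ) = (11.276311, -4.104242)
h = r sin θ − e = -4.104242 − 0 = -4.104242
sin φ = h / L = -4.104242 / 268 = -0.01531433
φ = arcsin(-0.01531433) = -0.877481°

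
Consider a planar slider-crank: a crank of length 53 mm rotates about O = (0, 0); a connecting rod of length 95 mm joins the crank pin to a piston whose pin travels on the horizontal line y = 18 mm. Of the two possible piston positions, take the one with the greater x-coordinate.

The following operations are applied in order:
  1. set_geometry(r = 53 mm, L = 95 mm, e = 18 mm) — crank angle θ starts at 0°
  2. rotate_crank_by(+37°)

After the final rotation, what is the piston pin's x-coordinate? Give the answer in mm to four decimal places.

136.3058

set_geometry: r = 53 mm, L = 95 mm, e = 18 mm; θ ← 0°
rotate_crank_by(+37°): θ ← 0° +37° = 37°
crank pin P = (r cos θ, r sin θ) = (42.327682, 31.896196)
h = r sin θ − e = 31.896196 − 18 = 13.896196
x = r cos θ + √(L² − h²) = 42.327682 + √(9025.0 − 193.1043) = 42.327682 + 93.978166 = 136.305848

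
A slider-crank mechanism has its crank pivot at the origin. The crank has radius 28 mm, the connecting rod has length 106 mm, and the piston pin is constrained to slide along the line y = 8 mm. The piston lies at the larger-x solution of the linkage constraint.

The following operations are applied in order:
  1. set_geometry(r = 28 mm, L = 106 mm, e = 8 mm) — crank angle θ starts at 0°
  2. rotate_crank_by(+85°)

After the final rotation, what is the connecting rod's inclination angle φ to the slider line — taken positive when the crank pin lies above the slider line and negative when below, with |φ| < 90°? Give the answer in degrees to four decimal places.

10.8171

set_geometry: r = 28 mm, L = 106 mm, e = 8 mm; θ ← 0°
rotate_crank_by(+85°): θ ← 0° +85° = 85°
crank pin P = (r cos θ, r sin θ) = (2.440361, 27.893452)
h = r sin θ − e = 27.893452 − 8 = 19.893452
sin φ = h / L = 19.893452 / 106 = 0.18767407
φ = arcsin(0.18767407) = 10.817077°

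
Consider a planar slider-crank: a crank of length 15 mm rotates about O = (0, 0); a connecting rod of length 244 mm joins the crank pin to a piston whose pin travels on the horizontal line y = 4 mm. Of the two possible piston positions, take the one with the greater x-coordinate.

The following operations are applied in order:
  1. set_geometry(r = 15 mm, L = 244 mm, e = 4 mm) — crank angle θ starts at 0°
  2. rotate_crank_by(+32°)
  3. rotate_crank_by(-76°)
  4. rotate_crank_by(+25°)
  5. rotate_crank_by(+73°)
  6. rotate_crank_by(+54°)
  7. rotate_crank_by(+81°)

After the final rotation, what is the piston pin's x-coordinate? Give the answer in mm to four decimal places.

set_geometry: r = 15 mm, L = 244 mm, e = 4 mm; θ ← 0°
rotate_crank_by(+32°): θ ← 0° +32° = 32°
rotate_crank_by(-76°): θ ← 32° -76° = -44°
rotate_crank_by(+25°): θ ← -44° +25° = -19°
rotate_crank_by(+73°): θ ← -19° +73° = 54°
rotate_crank_by(+54°): θ ← 54° +54° = 108°
rotate_crank_by(+81°): θ ← 108° +81° = 189°
crank pin P = (r cos θ, r sin θ) = (-14.815325, -2.346517)
h = r sin θ − e = -2.346517 − 4 = -6.346517
x = r cos θ + √(L² − h²) = -14.815325 + √(59536.0 − 40.2783) = -14.815325 + 243.917449 = 229.102123

229.1021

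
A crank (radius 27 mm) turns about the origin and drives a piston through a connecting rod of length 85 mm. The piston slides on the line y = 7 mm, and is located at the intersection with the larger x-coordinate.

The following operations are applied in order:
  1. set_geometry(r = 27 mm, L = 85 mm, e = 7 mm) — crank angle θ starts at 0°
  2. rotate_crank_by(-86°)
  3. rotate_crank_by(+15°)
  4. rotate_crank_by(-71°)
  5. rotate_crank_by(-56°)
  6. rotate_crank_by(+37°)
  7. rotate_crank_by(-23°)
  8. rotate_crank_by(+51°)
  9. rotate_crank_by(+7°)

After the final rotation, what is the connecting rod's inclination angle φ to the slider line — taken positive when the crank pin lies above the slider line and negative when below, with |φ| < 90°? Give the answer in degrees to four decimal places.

-19.8364

set_geometry: r = 27 mm, L = 85 mm, e = 7 mm; θ ← 0°
rotate_crank_by(-86°): θ ← 0° -86° = -86°
rotate_crank_by(+15°): θ ← -86° +15° = -71°
rotate_crank_by(-71°): θ ← -71° -71° = -142°
rotate_crank_by(-56°): θ ← -142° -56° = -198°
rotate_crank_by(+37°): θ ← -198° +37° = -161°
rotate_crank_by(-23°): θ ← -161° -23° = -184°
rotate_crank_by(+51°): θ ← -184° +51° = -133°
rotate_crank_by(+7°): θ ← -133° +7° = -126°
crank pin P = (r cos θ, r sin θ) = (-15.870202, -21.843459)
h = r sin θ − e = -21.843459 − 7 = -28.843459
sin φ = h / L = -28.843459 / 85 = -0.33933481
φ = arcsin(-0.33933481) = -19.836352°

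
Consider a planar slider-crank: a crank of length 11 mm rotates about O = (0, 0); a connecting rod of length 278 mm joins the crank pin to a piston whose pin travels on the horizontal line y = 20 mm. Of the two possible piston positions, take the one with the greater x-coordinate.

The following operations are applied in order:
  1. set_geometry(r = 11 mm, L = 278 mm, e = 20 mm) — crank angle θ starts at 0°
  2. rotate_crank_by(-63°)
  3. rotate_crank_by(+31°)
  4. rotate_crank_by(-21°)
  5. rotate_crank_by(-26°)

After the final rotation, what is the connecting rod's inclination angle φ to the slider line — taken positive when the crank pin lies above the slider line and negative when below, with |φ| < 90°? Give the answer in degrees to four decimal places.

-6.3605

set_geometry: r = 11 mm, L = 278 mm, e = 20 mm; θ ← 0°
rotate_crank_by(-63°): θ ← 0° -63° = -63°
rotate_crank_by(+31°): θ ← -63° +31° = -32°
rotate_crank_by(-21°): θ ← -32° -21° = -53°
rotate_crank_by(-26°): θ ← -53° -26° = -79°
crank pin P = (r cos θ, r sin θ) = (2.098899, -10.797899)
h = r sin θ − e = -10.797899 − 20 = -30.797899
sin φ = h / L = -30.797899 / 278 = -0.11078381
φ = arcsin(-0.11078381) = -6.360501°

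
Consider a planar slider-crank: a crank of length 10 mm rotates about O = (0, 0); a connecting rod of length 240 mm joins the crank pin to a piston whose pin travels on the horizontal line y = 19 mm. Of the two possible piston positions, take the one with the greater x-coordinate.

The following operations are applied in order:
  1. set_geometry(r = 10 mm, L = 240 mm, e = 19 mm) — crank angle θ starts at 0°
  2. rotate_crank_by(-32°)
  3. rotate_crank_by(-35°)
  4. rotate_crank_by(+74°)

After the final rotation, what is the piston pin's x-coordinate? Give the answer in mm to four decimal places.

set_geometry: r = 10 mm, L = 240 mm, e = 19 mm; θ ← 0°
rotate_crank_by(-32°): θ ← 0° -32° = -32°
rotate_crank_by(-35°): θ ← -32° -35° = -67°
rotate_crank_by(+74°): θ ← -67° +74° = 7°
crank pin P = (r cos θ, r sin θ) = (9.925462, 1.218693)
h = r sin θ − e = 1.218693 − 19 = -17.781307
x = r cos θ + √(L² − h²) = 9.925462 + √(57600.0 − 316.1749) = 9.925462 + 239.340396 = 249.265857

249.2659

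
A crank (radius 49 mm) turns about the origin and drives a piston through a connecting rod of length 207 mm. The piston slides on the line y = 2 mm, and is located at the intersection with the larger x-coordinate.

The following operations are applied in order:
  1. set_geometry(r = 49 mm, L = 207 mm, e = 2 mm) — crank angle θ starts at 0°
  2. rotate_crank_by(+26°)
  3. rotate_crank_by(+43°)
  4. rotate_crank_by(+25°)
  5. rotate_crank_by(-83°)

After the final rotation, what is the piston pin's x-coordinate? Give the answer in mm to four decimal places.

254.9692

set_geometry: r = 49 mm, L = 207 mm, e = 2 mm; θ ← 0°
rotate_crank_by(+26°): θ ← 0° +26° = 26°
rotate_crank_by(+43°): θ ← 26° +43° = 69°
rotate_crank_by(+25°): θ ← 69° +25° = 94°
rotate_crank_by(-83°): θ ← 94° -83° = 11°
crank pin P = (r cos θ, r sin θ) = (48.099732, 9.349641)
h = r sin θ − e = 9.349641 − 2 = 7.349641
x = r cos θ + √(L² − h²) = 48.099732 + √(42849.0 − 54.0172) = 48.099732 + 206.869482 = 254.969214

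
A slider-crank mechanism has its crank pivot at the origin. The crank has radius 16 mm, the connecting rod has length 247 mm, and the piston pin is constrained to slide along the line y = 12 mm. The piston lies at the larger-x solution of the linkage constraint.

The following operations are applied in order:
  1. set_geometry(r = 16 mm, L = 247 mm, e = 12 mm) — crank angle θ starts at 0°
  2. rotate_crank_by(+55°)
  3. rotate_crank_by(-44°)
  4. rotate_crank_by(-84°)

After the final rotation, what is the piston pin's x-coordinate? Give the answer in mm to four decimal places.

250.1645

set_geometry: r = 16 mm, L = 247 mm, e = 12 mm; θ ← 0°
rotate_crank_by(+55°): θ ← 0° +55° = 55°
rotate_crank_by(-44°): θ ← 55° -44° = 11°
rotate_crank_by(-84°): θ ← 11° -84° = -73°
crank pin P = (r cos θ, r sin θ) = (4.677947, -15.300876)
h = r sin θ − e = -15.300876 − 12 = -27.300876
x = r cos θ + √(L² − h²) = 4.677947 + √(61009.0 − 745.3378) = 4.677947 + 245.486582 = 250.164530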